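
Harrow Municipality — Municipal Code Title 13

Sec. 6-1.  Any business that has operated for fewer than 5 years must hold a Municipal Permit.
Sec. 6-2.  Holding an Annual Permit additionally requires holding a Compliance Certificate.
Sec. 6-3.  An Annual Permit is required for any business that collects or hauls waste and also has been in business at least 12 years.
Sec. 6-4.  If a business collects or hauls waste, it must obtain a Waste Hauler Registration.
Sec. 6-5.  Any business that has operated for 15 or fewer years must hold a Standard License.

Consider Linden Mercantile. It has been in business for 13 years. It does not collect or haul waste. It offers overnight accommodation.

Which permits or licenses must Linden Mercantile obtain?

Sec. 6-1. years in business 13 ≥ 5 → Municipal Permit not required.
Sec. 6-2. Annual Permit is not required → no effect.
Sec. 6-3. does not collect or haul waste; years in business 13 ≥ 12 → Annual Permit not required.
Sec. 6-4. does not collect or haul waste → Waste Hauler Registration not required.
Sec. 6-5. years in business 13 ≤ 15 → Standard License required.

Standard License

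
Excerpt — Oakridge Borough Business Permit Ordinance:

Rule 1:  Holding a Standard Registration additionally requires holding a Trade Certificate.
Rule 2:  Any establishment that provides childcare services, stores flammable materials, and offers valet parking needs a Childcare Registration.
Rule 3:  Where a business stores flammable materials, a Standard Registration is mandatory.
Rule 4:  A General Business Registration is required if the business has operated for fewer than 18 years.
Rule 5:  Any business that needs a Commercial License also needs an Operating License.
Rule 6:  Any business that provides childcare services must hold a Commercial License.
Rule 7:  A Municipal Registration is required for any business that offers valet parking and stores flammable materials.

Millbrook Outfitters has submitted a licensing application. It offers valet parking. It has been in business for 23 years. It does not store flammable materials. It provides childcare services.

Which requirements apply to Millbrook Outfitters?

Commercial License, Operating License

Rule 1: Standard Registration is not required → no effect.
Rule 2: provides childcare services; does not store flammable materials; offers valet parking → Childcare Registration not required.
Rule 3: does not store flammable materials → Standard Registration not required.
Rule 4: years in business 23 ≥ 18 → General Business Registration not required.
Rule 5: Commercial License is required → Operating License also required.
Rule 6: provides childcare services → Commercial License required.
Rule 7: offers valet parking; does not store flammable materials → Municipal Registration not required.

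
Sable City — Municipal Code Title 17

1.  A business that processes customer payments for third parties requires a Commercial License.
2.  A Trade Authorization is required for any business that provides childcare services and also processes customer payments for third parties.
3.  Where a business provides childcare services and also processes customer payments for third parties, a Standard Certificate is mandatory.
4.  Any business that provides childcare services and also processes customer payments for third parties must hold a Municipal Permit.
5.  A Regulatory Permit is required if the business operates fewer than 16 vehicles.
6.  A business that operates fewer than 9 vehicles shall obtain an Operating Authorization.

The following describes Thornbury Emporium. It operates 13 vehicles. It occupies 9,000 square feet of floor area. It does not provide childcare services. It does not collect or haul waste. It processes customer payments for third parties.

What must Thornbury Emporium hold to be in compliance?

1. processes customer payments for third parties → Commercial License required.
2. does not provide childcare services; processes customer payments for third parties → Trade Authorization not required.
3. does not provide childcare services; processes customer payments for third parties → Standard Certificate not required.
4. does not provide childcare services; processes customer payments for third parties → Municipal Permit not required.
5. vehicles 13 < 16 → Regulatory Permit required.
6. vehicles 13 ≥ 9 → Operating Authorization not required.

Commercial License, Regulatory Permit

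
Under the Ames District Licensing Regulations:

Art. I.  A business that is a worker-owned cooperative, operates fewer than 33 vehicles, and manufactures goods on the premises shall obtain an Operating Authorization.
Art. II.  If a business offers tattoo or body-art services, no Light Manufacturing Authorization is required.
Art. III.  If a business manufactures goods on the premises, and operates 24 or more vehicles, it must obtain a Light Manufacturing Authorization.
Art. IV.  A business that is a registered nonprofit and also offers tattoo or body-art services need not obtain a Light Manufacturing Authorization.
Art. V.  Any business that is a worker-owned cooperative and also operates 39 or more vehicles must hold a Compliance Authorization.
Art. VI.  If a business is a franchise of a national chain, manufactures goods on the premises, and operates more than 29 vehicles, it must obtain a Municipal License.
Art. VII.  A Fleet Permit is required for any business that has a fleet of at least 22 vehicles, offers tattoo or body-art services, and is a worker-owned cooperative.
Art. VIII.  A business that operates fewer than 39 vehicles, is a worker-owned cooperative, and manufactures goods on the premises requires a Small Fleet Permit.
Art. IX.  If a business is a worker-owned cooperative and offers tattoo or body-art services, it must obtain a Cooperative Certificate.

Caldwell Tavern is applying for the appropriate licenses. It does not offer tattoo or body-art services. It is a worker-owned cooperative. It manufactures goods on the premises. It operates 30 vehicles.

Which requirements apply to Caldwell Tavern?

Art. I. is a worker-owned cooperative; vehicles 30 < 33; manufactures goods on the premises → Operating Authorization required.
Art. II. does not offer tattoo or body-art services → Light Manufacturing Authorization exemption does not apply.
Art. III. manufactures goods on the premises; vehicles 30 ≥ 24 → Light Manufacturing Authorization required.
Art. IV. is a worker-owned cooperative (not: is a registered nonprofit); does not offer tattoo or body-art services → Light Manufacturing Authorization exemption does not apply.
Art. V. is a worker-owned cooperative; vehicles 30 < 39 → Compliance Authorization not required.
Art. VI. is a worker-owned cooperative (not: is a franchise of a national chain); manufactures goods on the premises; vehicles 30 > 29 → Municipal License not required.
Art. VII. vehicles 30 ≥ 22; does not offer tattoo or body-art services; is a worker-owned cooperative → Fleet Permit not required.
Art. VIII. vehicles 30 < 39; is a worker-owned cooperative; manufactures goods on the premises → Small Fleet Permit required.
Art. IX. is a worker-owned cooperative; does not offer tattoo or body-art services → Cooperative Certificate not required.

Light Manufacturing Authorization, Operating Authorization, Small Fleet Permit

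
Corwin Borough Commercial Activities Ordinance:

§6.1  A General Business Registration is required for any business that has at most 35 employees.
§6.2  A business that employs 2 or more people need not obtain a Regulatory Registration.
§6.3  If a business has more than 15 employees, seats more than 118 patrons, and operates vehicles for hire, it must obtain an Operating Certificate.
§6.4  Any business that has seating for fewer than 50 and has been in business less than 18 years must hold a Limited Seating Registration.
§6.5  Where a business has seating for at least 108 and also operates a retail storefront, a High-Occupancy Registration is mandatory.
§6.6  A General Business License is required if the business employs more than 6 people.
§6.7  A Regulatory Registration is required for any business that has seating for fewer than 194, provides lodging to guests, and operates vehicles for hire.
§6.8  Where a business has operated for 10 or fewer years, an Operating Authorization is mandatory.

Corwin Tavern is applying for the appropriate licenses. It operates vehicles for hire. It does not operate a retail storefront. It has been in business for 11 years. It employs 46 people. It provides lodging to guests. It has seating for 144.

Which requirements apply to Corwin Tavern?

§6.1 employees 46 > 35 → General Business Registration not required.
§6.2 employees 46 ≥ 2 → exempt from Regulatory Registration.
§6.3 employees 46 > 15; seating 144 > 118; operates vehicles for hire → Operating Certificate required.
§6.4 seating 144 ≥ 50; years in business 11 < 18 → Limited Seating Registration not required.
§6.5 seating 144 ≥ 108; does not operate a retail storefront → High-Occupancy Registration not required.
§6.6 employees 46 > 6 → General Business License required.
§6.7 seating 144 < 194; provides lodging to guests; operates vehicles for hire → Regulatory Registration required.
§6.8 years in business 11 > 10 → Operating Authorization not required.

General Business License, Operating Certificate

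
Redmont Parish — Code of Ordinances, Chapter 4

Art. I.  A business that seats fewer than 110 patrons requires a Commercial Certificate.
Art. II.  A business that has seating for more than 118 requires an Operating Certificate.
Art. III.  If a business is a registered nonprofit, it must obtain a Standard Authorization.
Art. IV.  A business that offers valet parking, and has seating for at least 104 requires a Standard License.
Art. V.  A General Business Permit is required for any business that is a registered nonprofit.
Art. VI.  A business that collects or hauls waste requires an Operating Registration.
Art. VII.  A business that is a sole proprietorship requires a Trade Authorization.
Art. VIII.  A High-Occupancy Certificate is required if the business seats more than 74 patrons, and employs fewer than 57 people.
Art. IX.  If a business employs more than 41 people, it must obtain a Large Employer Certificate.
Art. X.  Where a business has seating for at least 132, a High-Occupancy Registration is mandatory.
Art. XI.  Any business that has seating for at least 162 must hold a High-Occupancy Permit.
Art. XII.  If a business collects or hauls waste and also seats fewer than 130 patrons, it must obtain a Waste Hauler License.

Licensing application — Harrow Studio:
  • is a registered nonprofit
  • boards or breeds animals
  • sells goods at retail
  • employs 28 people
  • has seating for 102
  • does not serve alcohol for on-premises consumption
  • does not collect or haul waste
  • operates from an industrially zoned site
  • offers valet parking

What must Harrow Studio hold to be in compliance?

Art. I. seating 102 < 110 → Commercial Certificate required.
Art. II. seating 102 ≤ 118 → Operating Certificate not required.
Art. III. is a registered nonprofit → Standard Authorization required.
Art. IV. offers valet parking; seating 102 < 104 → Standard License not required.
Art. V. is a registered nonprofit → General Business Permit required.
Art. VI. does not collect or haul waste → Operating Registration not required.
Art. VII. is a registered nonprofit (not: is a sole proprietorship) → Trade Authorization not required.
Art. VIII. seating 102 > 74; employees 28 < 57 → High-Occupancy Certificate required.
Art. IX. employees 28 ≤ 41 → Large Employer Certificate not required.
Art. X. seating 102 < 132 → High-Occupancy Registration not required.
Art. XI. seating 102 < 162 → High-Occupancy Permit not required.
Art. XII. does not collect or haul waste; seating 102 < 130 → Waste Hauler License not required.

Commercial Certificate, General Business Permit, High-Occupancy Certificate, Standard Authorization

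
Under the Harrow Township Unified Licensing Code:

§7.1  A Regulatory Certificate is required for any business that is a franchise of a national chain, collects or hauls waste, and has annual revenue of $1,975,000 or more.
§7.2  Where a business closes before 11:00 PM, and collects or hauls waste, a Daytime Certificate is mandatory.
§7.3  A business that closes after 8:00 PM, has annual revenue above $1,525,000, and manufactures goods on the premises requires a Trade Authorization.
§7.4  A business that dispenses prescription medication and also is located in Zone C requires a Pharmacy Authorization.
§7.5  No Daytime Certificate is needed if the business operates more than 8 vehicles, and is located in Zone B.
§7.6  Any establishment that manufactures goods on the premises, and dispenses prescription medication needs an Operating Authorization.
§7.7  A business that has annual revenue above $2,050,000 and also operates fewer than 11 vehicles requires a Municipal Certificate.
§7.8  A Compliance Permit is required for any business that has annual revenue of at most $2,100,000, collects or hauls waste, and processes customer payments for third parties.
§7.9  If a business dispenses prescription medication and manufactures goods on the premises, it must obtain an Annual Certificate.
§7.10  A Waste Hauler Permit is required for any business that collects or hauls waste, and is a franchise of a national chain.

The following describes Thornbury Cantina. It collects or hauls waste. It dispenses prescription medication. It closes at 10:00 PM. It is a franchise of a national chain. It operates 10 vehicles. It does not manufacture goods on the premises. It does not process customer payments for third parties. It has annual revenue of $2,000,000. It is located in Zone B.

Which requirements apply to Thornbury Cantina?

§7.1 is a franchise of a national chain; collects or hauls waste; revenue $2,000,000 ≥ $1,975,000 → Regulatory Certificate required.
§7.2 closes 10:00 PM, at/before 11:00 PM; collects or hauls waste → Daytime Certificate required.
§7.3 closes 10:00 PM, after 8:00 PM; revenue $2,000,000 > $1,525,000; does not manufacture goods on the premises → Trade Authorization not required.
§7.4 dispenses prescription medication; is located in Zone B (not: is located in Zone C) → Pharmacy Authorization not required.
§7.5 vehicles 10 > 8; is located in Zone B → exempt from Daytime Certificate.
§7.6 does not manufacture goods on the premises; dispenses prescription medication → Operating Authorization not required.
§7.7 revenue $2,000,000 ≤ $2,050,000; vehicles 10 < 11 → Municipal Certificate not required.
§7.8 revenue $2,000,000 ≤ $2,100,000; collects or hauls waste; does not process customer payments for third parties → Compliance Permit not required.
§7.9 dispenses prescription medication; does not manufacture goods on the premises → Annual Certificate not required.
§7.10 collects or hauls waste; is a franchise of a national chain → Waste Hauler Permit required.

Regulatory Certificate, Waste Hauler Permit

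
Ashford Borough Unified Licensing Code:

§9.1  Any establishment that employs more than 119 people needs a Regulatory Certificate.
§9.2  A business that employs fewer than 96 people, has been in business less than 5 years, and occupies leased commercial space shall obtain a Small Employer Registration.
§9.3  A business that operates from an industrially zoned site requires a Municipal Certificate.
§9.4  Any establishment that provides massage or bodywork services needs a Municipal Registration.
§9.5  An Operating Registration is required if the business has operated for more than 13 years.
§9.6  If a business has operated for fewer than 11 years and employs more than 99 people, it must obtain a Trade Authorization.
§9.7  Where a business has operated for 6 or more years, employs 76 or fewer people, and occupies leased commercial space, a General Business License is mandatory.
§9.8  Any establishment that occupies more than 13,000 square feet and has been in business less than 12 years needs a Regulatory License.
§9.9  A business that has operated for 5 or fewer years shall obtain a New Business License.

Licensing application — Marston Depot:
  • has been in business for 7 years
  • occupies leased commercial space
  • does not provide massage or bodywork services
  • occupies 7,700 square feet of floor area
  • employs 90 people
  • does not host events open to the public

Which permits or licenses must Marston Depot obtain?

None

§9.1 employees 90 ≤ 119 → Regulatory Certificate not required.
§9.2 employees 90 < 96; years in business 7 ≥ 5; occupies leased commercial space → Small Employer Registration not required.
§9.3 occupies leased commercial space (not: operates from an industrially zoned site) → Municipal Certificate not required.
§9.4 does not provide massage or bodywork services → Municipal Registration not required.
§9.5 years in business 7 ≤ 13 → Operating Registration not required.
§9.6 years in business 7 < 11; employees 90 ≤ 99 → Trade Authorization not required.
§9.7 years in business 7 ≥ 6; employees 90 > 76; occupies leased commercial space → General Business License not required.
§9.8 floor area 7,700 square feet ≤ 13,000 square feet; years in business 7 < 12 → Regulatory License not required.
§9.9 years in business 7 > 5 → New Business License not required.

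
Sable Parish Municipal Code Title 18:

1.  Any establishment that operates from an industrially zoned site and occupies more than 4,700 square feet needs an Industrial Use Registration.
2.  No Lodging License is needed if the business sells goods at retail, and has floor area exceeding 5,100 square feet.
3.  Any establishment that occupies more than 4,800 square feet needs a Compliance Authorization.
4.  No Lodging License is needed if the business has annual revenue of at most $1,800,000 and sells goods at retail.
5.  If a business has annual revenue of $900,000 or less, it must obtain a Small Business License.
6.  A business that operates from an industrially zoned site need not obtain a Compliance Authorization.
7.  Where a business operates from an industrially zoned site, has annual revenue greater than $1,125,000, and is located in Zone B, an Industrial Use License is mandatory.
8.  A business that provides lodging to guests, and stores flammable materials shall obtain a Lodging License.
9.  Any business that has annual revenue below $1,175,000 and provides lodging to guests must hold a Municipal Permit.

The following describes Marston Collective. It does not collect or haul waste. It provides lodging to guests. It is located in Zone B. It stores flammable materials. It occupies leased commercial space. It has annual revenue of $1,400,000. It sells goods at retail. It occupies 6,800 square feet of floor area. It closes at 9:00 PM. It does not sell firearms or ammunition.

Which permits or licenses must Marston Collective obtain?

1. occupies leased commercial space (not: operates from an industrially zoned site); floor area 6,800 square feet > 4,700 square feet → Industrial Use Registration not required.
2. sells goods at retail; floor area 6,800 square feet > 5,100 square feet → exempt from Lodging License.
3. floor area 6,800 square feet > 4,800 square feet → Compliance Authorization required.
4. revenue $1,400,000 ≤ $1,800,000; sells goods at retail → exempt from Lodging License.
5. revenue $1,400,000 > $900,000 → Small Business License not required.
6. occupies leased commercial space (not: operates from an industrially zoned site) → Compliance Authorization exemption does not apply.
7. occupies leased commercial space (not: operates from an industrially zoned site); revenue $1,400,000 > $1,125,000; is located in Zone B → Industrial Use License not required.
8. provides lodging to guests; stores flammable materials → Lodging License required.
9. revenue $1,400,000 ≥ $1,175,000; provides lodging to guests → Municipal Permit not required.

Compliance Authorization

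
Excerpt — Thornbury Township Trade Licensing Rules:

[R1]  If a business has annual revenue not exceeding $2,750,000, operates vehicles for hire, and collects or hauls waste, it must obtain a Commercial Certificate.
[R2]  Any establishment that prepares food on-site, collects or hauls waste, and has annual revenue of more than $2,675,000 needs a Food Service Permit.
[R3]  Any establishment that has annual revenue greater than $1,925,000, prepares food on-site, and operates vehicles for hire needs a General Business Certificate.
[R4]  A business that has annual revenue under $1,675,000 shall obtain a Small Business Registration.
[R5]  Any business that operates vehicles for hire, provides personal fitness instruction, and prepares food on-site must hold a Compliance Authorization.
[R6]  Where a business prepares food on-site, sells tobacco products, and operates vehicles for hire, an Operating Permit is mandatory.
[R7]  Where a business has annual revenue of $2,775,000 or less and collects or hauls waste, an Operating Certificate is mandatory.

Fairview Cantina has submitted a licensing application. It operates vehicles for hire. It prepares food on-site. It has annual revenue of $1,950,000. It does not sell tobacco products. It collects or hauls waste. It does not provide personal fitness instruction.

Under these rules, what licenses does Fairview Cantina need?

Commercial Certificate, General Business Certificate, Operating Certificate

[R1] revenue $1,950,000 ≤ $2,750,000; operates vehicles for hire; collects or hauls waste → Commercial Certificate required.
[R2] prepares food on-site; collects or hauls waste; revenue $1,950,000 ≤ $2,675,000 → Food Service Permit not required.
[R3] revenue $1,950,000 > $1,925,000; prepares food on-site; operates vehicles for hire → General Business Certificate required.
[R4] revenue $1,950,000 ≥ $1,675,000 → Small Business Registration not required.
[R5] operates vehicles for hire; does not provide personal fitness instruction; prepares food on-site → Compliance Authorization not required.
[R6] prepares food on-site; does not sell tobacco products; operates vehicles for hire → Operating Permit not required.
[R7] revenue $1,950,000 ≤ $2,775,000; collects or hauls waste → Operating Certificate required.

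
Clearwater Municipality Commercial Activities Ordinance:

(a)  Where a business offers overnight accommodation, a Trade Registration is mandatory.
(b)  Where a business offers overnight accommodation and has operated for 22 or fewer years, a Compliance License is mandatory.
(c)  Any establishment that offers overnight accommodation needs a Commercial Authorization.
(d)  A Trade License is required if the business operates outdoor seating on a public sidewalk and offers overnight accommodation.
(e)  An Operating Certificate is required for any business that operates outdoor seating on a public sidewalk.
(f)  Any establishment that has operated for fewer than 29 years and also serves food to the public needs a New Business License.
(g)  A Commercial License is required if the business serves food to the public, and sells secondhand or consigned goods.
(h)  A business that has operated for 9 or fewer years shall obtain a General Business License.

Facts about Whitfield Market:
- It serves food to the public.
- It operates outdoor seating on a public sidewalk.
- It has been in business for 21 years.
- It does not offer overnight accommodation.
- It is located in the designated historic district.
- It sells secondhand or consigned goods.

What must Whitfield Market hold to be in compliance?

Commercial License, New Business License, Operating Certificate

(a) does not offer overnight accommodation → Trade Registration not required.
(b) does not offer overnight accommodation; years in business 21 ≤ 22 → Compliance License not required.
(c) does not offer overnight accommodation → Commercial Authorization not required.
(d) operates outdoor seating on a public sidewalk; does not offer overnight accommodation → Trade License not required.
(e) operates outdoor seating on a public sidewalk → Operating Certificate required.
(f) years in business 21 < 29; serves food to the public → New Business License required.
(g) serves food to the public; sells secondhand or consigned goods → Commercial License required.
(h) years in business 21 > 9 → General Business License not required.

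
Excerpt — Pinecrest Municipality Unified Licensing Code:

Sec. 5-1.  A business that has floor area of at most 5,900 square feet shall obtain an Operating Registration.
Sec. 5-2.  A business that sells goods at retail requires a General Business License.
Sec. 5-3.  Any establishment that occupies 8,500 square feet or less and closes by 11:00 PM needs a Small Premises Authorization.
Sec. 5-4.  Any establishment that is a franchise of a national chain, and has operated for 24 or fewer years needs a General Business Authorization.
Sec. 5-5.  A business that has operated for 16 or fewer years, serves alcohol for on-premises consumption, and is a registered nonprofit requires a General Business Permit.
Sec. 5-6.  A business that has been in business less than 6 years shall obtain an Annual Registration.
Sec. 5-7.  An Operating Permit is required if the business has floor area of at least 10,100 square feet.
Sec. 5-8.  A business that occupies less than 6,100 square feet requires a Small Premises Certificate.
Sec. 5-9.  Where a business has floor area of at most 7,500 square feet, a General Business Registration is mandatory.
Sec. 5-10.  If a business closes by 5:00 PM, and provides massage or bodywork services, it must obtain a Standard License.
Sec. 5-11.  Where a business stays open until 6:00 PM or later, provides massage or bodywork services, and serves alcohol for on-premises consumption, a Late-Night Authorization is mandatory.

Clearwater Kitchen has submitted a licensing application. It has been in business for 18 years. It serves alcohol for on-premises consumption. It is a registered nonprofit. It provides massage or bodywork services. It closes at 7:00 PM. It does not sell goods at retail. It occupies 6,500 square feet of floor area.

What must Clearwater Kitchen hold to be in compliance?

General Business Registration, Late-Night Authorization, Small Premises Authorization

Sec. 5-1. floor area 6,500 square feet > 5,900 square feet → Operating Registration not required.
Sec. 5-2. does not sell goods at retail → General Business License not required.
Sec. 5-3. floor area 6,500 square feet ≤ 8,500 square feet; closes 7:00 PM, at/before 11:00 PM → Small Premises Authorization required.
Sec. 5-4. is a registered nonprofit (not: is a franchise of a national chain); years in business 18 ≤ 24 → General Business Authorization not required.
Sec. 5-5. years in business 18 > 16; serves alcohol for on-premises consumption; is a registered nonprofit → General Business Permit not required.
Sec. 5-6. years in business 18 ≥ 6 → Annual Registration not required.
Sec. 5-7. floor area 6,500 square feet < 10,100 square feet → Operating Permit not required.
Sec. 5-8. floor area 6,500 square feet ≥ 6,100 square feet → Small Premises Certificate not required.
Sec. 5-9. floor area 6,500 square feet ≤ 7,500 square feet → General Business Registration required.
Sec. 5-10. closes 7:00 PM, after 5:00 PM; provides massage or bodywork services → Standard License not required.
Sec. 5-11. closes 7:00 PM, after 6:00 PM; provides massage or bodywork services; serves alcohol for on-premises consumption → Late-Night Authorization required.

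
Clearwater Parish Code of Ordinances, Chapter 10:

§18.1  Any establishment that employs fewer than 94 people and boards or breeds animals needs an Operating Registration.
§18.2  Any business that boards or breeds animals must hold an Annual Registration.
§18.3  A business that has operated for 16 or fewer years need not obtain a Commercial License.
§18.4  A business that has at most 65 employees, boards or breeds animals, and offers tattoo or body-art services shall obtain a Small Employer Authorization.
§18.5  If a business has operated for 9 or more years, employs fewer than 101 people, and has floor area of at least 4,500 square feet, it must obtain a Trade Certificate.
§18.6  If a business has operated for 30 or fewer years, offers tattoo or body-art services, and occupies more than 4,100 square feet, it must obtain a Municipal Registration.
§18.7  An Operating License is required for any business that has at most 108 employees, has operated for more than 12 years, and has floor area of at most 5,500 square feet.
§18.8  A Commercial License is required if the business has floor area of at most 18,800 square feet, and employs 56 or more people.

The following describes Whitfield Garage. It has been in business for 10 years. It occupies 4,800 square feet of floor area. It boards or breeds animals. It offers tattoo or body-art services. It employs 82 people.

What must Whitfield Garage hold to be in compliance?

Annual Registration, Municipal Registration, Operating Registration, Trade Certificate

§18.1 employees 82 < 94; boards or breeds animals → Operating Registration required.
§18.2 boards or breeds animals → Annual Registration required.
§18.3 years in business 10 ≤ 16 → exempt from Commercial License.
§18.4 employees 82 > 65; boards or breeds animals; offers tattoo or body-art services → Small Employer Authorization not required.
§18.5 years in business 10 ≥ 9; employees 82 < 101; floor area 4,800 square feet ≥ 4,500 square feet → Trade Certificate required.
§18.6 years in business 10 ≤ 30; offers tattoo or body-art services; floor area 4,800 square feet > 4,100 square feet → Municipal Registration required.
§18.7 employees 82 ≤ 108; years in business 10 ≤ 12; floor area 4,800 square feet ≤ 5,500 square feet → Operating License not required.
§18.8 floor area 4,800 square feet ≤ 18,800 square feet; employees 82 ≥ 56 → Commercial License required.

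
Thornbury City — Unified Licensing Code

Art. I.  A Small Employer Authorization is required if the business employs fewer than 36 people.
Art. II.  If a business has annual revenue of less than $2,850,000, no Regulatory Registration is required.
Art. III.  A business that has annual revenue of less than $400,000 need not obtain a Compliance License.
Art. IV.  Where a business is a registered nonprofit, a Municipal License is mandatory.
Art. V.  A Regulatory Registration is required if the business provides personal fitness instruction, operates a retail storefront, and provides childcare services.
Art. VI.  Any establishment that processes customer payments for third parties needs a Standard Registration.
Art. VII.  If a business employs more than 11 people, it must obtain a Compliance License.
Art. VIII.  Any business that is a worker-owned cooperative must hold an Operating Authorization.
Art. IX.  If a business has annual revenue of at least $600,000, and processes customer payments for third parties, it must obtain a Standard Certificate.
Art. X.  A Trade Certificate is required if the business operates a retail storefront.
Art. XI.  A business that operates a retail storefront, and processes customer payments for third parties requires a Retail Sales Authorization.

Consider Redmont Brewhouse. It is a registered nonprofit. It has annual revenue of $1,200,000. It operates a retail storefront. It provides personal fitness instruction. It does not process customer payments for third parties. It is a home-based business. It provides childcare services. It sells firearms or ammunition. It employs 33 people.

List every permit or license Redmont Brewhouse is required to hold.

Art. I. employees 33 < 36 → Small Employer Authorization required.
Art. II. revenue $1,200,000 < $2,850,000 → exempt from Regulatory Registration.
Art. III. revenue $1,200,000 ≥ $400,000 → Compliance License exemption does not apply.
Art. IV. is a registered nonprofit → Municipal License required.
Art. V. provides personal fitness instruction; operates a retail storefront; provides childcare services → Regulatory Registration required.
Art. VI. does not process customer payments for third parties → Standard Registration not required.
Art. VII. employees 33 > 11 → Compliance License required.
Art. VIII. is a registered nonprofit (not: is a worker-owned cooperative) → Operating Authorization not required.
Art. IX. revenue $1,200,000 ≥ $600,000; does not process customer payments for third parties → Standard Certificate not required.
Art. X. operates a retail storefront → Trade Certificate required.
Art. XI. operates a retail storefront; does not process customer payments for third parties → Retail Sales Authorization not required.

Compliance License, Municipal License, Small Employer Authorization, Trade Certificate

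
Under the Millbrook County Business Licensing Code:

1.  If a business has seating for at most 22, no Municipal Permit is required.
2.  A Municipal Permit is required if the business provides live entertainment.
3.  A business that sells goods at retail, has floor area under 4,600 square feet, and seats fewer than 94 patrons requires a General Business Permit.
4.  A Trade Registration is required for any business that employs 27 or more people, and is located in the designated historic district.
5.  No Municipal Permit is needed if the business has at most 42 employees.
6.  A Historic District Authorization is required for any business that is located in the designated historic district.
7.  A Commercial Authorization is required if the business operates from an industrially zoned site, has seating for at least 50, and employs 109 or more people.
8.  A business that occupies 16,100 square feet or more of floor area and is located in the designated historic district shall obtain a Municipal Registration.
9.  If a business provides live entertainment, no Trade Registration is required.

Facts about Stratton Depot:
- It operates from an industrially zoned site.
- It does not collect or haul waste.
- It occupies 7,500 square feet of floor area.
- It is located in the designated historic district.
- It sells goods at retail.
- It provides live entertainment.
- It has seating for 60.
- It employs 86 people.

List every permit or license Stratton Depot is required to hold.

1. seating 60 > 22 → Municipal Permit exemption does not apply.
2. provides live entertainment → Municipal Permit required.
3. sells goods at retail; floor area 7,500 square feet ≥ 4,600 square feet; seating 60 < 94 → General Business Permit not required.
4. employees 86 ≥ 27; is located in the designated historic district → Trade Registration required.
5. employees 86 > 42 → Municipal Permit exemption does not apply.
6. is located in the designated historic district → Historic District Authorization required.
7. operates from an industrially zoned site; seating 60 ≥ 50; employees 86 < 109 → Commercial Authorization not required.
8. floor area 7,500 square feet < 16,100 square feet; is located in the designated historic district → Municipal Registration not required.
9. provides live entertainment → exempt from Trade Registration.

Historic District Authorization, Municipal Permit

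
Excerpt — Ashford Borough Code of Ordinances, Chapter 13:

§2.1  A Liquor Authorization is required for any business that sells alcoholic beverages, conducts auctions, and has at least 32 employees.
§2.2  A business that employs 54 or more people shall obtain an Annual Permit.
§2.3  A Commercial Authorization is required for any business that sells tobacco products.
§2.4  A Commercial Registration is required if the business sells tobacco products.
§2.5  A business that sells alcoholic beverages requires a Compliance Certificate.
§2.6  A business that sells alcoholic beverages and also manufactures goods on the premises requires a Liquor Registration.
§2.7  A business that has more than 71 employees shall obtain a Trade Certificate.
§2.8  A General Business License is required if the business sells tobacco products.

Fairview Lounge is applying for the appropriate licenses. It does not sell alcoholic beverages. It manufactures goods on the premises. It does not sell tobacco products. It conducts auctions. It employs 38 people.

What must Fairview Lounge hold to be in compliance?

None

§2.1 does not sell alcoholic beverages; conducts auctions; employees 38 ≥ 32 → Liquor Authorization not required.
§2.2 employees 38 < 54 → Annual Permit not required.
§2.3 does not sell tobacco products → Commercial Authorization not required.
§2.4 does not sell tobacco products → Commercial Registration not required.
§2.5 does not sell alcoholic beverages → Compliance Certificate not required.
§2.6 does not sell alcoholic beverages; manufactures goods on the premises → Liquor Registration not required.
§2.7 employees 38 ≤ 71 → Trade Certificate not required.
§2.8 does not sell tobacco products → General Business License not required.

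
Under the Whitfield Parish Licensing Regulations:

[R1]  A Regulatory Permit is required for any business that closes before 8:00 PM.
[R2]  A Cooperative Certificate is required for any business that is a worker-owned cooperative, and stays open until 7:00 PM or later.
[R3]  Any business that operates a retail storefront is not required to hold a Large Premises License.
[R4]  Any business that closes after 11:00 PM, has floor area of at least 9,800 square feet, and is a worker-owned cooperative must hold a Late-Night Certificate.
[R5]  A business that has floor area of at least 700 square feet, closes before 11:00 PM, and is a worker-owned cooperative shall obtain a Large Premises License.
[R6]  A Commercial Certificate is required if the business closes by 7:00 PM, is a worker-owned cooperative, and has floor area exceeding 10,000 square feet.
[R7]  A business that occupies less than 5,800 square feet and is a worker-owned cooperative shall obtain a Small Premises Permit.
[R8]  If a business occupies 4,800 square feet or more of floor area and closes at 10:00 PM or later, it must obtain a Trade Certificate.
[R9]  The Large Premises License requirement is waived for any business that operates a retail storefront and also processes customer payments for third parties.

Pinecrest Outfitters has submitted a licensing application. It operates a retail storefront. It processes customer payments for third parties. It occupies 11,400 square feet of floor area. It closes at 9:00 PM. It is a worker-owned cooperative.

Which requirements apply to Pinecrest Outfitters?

Cooperative Certificate

[R1] closes 9:00 PM, after 8:00 PM → Regulatory Permit not required.
[R2] is a worker-owned cooperative; closes 9:00 PM, after 7:00 PM → Cooperative Certificate required.
[R3] operates a retail storefront → exempt from Large Premises License.
[R4] closes 9:00 PM, at/before 11:00 PM; floor area 11,400 square feet ≥ 9,800 square feet; is a worker-owned cooperative → Late-Night Certificate not required.
[R5] floor area 11,400 square feet ≥ 700 square feet; closes 9:00 PM, at/before 11:00 PM; is a worker-owned cooperative → Large Premises License required.
[R6] closes 9:00 PM, after 7:00 PM; is a worker-owned cooperative; floor area 11,400 square feet > 10,000 square feet → Commercial Certificate not required.
[R7] floor area 11,400 square feet ≥ 5,800 square feet; is a worker-owned cooperative → Small Premises Permit not required.
[R8] floor area 11,400 square feet ≥ 4,800 square feet; closes 9:00 PM, at/before 10:00 PM → Trade Certificate not required.
[R9] operates a retail storefront; processes customer payments for third parties → exempt from Large Premises License.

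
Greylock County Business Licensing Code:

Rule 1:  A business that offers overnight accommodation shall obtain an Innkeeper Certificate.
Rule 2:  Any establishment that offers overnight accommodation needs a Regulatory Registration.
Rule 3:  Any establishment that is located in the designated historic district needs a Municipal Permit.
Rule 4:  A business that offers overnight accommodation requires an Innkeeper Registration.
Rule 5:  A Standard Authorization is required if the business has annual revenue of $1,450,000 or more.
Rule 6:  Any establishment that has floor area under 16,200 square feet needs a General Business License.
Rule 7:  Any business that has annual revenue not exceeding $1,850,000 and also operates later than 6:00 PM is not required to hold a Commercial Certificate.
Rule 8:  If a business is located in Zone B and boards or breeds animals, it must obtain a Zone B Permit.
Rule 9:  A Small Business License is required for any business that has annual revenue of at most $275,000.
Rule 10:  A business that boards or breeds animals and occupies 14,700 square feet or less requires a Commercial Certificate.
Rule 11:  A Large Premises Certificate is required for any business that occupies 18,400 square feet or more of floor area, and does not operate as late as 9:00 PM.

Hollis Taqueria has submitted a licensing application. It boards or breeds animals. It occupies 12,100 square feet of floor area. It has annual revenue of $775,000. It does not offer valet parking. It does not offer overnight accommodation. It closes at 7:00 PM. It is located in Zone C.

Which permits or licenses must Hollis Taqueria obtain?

General Business License

Rule 1: does not offer overnight accommodation → Innkeeper Certificate not required.
Rule 2: does not offer overnight accommodation → Regulatory Registration not required.
Rule 3: is located in Zone C (not: is located in the designated historic district) → Municipal Permit not required.
Rule 4: does not offer overnight accommodation → Innkeeper Registration not required.
Rule 5: revenue $775,000 < $1,450,000 → Standard Authorization not required.
Rule 6: floor area 12,100 square feet < 16,200 square feet → General Business License required.
Rule 7: revenue $775,000 ≤ $1,850,000; closes 7:00 PM, after 6:00 PM → exempt from Commercial Certificate.
Rule 8: is located in Zone C (not: is located in Zone B); boards or breeds animals → Zone B Permit not required.
Rule 9: revenue $775,000 > $275,000 → Small Business License not required.
Rule 10: boards or breeds animals; floor area 12,100 square feet ≤ 14,700 square feet → Commercial Certificate required.
Rule 11: floor area 12,100 square feet < 18,400 square feet; closes 7:00 PM, at/before 9:00 PM → Large Premises Certificate not required.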